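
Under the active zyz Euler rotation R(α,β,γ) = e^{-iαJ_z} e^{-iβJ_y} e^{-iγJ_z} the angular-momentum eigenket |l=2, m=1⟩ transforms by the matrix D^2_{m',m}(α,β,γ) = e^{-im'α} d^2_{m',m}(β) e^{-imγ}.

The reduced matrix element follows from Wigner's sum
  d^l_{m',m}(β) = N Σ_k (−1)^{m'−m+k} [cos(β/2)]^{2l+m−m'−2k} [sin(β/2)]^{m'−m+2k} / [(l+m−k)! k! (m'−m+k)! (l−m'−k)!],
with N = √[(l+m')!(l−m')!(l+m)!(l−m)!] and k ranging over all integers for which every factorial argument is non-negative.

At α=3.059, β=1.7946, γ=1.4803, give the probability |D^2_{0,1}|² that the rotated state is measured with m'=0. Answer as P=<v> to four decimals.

Split into d^2_{0,1}(β=1.7946) × two z-phases.
With c≡cos(β/2)=0.623723 and s≡sin(β/2)=0.781646, N=[2·2·6·1]^{1/2}=4.898979
The bounds max(0,m−m')=1 and min(l+m,l−m')=2 give 2 terms
  k=1: (−1)^0·4.8990/(2)·0.6237^3·0.7816^1 = +0.464580
  k=2: (−1)^1·4.8990/(2)·0.6237^1·0.7816^3 = -0.729620
d^2_{0,1}(1.7946) = +0.464580 -0.729620 = -0.265041
|D^2_{0,1}|² = |d^2_{0,1}(β)|² = (-0.265041)² = 0.070247 (the z-rotation phases have unit modulus)

P=0.0702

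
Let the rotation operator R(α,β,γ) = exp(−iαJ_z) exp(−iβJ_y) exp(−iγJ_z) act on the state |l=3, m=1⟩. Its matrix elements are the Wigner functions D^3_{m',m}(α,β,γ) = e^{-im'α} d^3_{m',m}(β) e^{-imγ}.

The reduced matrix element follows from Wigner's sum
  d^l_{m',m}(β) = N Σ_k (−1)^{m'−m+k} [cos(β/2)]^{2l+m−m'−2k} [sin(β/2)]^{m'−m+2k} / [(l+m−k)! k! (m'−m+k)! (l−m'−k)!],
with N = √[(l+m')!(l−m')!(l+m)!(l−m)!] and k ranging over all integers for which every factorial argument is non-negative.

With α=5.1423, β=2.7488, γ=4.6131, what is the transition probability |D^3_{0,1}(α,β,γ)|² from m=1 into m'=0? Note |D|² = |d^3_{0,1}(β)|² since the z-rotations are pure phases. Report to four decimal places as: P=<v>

First d^3_{0,1}(β=2.7488), then the phase factors e^{-i(0)α} and e^{-i(1)γ}:
c=cos(2.7488/2)=0.195136, s=sin(2.7488/2)=0.980776; N=√[6·6·24·2]=41.569219
k: max(0,(1)−(0))=1 … min(3+(1),3−(0))=3
  k=1: (−1)^0·41.5692/(12)·0.1951^5·0.9808^1 = +0.000961
  k=2: (−1)^1·41.5692/(4)·0.1951^3·0.9808^3 = -0.072851
  k=3: (−1)^2·41.5692/(12)·0.1951^1·0.9808^5 = +0.613448
d^3_{0,1}(2.7488) = +0.000961 -0.072851 +0.613448 = +0.541559
|D^3_{0,1}|² = |d^3_{0,1}(β)|² = (+0.541559)² = 0.293286 (the z-rotation phases have unit modulus)

P=0.2933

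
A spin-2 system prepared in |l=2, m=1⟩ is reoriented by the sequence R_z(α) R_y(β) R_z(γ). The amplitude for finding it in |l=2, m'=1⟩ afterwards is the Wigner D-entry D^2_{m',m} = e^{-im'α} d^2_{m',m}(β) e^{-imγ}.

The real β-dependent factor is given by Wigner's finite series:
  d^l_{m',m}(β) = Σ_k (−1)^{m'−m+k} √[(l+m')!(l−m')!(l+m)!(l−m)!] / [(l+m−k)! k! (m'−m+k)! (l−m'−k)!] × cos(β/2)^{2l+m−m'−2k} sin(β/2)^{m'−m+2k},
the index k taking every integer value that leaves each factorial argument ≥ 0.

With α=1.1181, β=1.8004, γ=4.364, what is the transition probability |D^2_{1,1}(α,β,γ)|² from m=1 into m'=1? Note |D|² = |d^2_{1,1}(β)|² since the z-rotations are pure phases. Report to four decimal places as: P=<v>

D^2_{1,1}(1.1181,1.8004,4.364) = e^{-i·1·1.1181}·d^2_{1,1}(1.8004)·e^{-i·1·4.364}. Compute d first:
c=cos(1.8004/2)=0.621453, s=sin(1.8004/2)=0.783451; N=√[6·1·6·1]=6.000000
k: max(0,(1)−(1))=0 … min(2+(1),2−(1))=1
  k=0: (−1)^0·6.0000/(6)·0.6215^4·0.7835^0 = +0.149154
  k=1: (−1)^1·6.0000/(2)·0.6215^2·0.7835^2 = -0.711152
d^2_{1,1}(1.8004) = +0.149154 -0.711152 = -0.561998
|D^2_{1,1}|² = |d^2_{1,1}(β)|² = (-0.561998)² = 0.315842 (the z-rotation phases have unit modulus)

P=0.3158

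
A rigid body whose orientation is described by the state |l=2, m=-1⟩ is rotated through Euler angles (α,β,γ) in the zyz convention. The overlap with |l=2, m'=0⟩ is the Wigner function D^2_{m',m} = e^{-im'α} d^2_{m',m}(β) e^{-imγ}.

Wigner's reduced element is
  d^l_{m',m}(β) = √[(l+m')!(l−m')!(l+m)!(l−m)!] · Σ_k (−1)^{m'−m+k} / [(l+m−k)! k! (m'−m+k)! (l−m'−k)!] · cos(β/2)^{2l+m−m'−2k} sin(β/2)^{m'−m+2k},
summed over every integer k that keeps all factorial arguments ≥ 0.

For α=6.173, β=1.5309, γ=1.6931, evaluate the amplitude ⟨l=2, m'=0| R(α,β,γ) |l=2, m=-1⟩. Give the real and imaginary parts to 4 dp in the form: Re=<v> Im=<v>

Re=0.0060 Im=-0.0484

D^2_{0,-1}(6.173,1.5309,1.6931) = e^{-i·0·6.173}·d^2_{0,-1}(1.5309)·e^{-i·-1·1.6931}. Compute d first:
With c≡cos(β/2)=0.721071 and s≡sin(β/2)=0.692862, N=[2·2·1·6]^{1/2}=4.898979
The bounds max(0,m−m')=0 and min(l+m,l−m')=1 give 2 terms
  k=0: (−1)^1·4.8990/(2)·0.7211^3·0.6929^1 = -0.636291
  k=1: (−1)^2·4.8990/(2)·0.7211^1·0.6929^3 = +0.587480
d^2_{0,-1}(1.5309) = -0.636291 +0.587480 = -0.048811
Phases: e^{-i·(0)·6.173}=+1.000000+0.000000i, e^{-i·(-1)·1.6931}=-0.121999+0.992530i ⇒ D=+0.005955-0.048446i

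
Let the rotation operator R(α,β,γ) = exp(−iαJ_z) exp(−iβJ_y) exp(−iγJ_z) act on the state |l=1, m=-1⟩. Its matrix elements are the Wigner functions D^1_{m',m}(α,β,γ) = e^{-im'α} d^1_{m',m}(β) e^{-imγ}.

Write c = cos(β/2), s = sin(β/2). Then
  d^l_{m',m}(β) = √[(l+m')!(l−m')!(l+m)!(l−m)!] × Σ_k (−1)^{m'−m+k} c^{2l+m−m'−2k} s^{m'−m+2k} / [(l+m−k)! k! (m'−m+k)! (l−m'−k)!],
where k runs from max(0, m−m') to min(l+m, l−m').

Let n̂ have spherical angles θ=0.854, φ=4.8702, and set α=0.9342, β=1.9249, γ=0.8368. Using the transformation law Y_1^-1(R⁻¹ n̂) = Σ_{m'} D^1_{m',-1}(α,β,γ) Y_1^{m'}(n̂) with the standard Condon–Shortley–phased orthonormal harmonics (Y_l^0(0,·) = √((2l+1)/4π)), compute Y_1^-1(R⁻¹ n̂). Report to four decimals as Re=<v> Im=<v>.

Need the full column D^1_{m',-1} for m'=−1..1 at α=0.9342, β=1.9249, γ=0.8368.
cos(β/2)=0.571511, sin(β/2)=0.820594
d^1_{-1,-1}: single k=0 term ⇒ +0.326625;  D = -0.064956+0.320101i
d^1_{0,-1}: single k=0 term ⇒ -0.663236;  D = -0.444264-0.492455i
d^1_{1,-1}: single k=0 term ⇒ +0.673375;  D = +0.670183-0.065483i
Y_1^{m'}(θ=0.854,φ=4.8702) and Σ D·Y over m':
  (-0.0650+0.3201i)·(+0.0409+0.2572i)  (-0.4443-0.4925i)·(+0.3210+0.0000i)  (+0.6702-0.0655i)·(-0.0409+0.2572i)
Y_1^-1(R⁻¹ n̂) = -0.238198+0.013393i

Re=-0.2382 Im=0.0134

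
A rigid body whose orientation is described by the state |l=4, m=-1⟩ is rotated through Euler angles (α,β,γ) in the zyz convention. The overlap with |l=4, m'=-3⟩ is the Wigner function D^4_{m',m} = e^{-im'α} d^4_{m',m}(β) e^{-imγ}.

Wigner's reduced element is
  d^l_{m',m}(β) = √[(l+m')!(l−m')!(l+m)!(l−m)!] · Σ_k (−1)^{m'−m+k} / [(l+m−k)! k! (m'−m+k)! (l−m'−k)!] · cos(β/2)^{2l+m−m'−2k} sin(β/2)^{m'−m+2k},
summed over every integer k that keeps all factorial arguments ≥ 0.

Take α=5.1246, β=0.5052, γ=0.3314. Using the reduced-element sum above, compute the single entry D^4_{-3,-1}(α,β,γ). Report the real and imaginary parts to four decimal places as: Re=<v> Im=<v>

D^4_{-3,-1}(5.1246,0.5052,0.3314) = e^{-i·-3·5.1246}·d^4_{-3,-1}(0.5052)·e^{-i·-1·0.3314}. Compute d first:
Half-angle: c=0.968266, s=0.249922. N=√(1·5040·6·120)=1904.940944
k: max(0,(-1)−(-3))=2 … min(4+(-1),4−(-3))=3
  k=2: (−1)^0·1904.9409/(240)·0.9683^6·0.2499^2 = +0.408553
  k=3: (−1)^1·1904.9409/(144)·0.9683^4·0.2499^4 = -0.045365
d^4_{-3,-1}(0.5052) = +0.408553 -0.045365 = +0.363188
D = (-0.944685+0.327979i)·(+0.363188)·(+0.945588+0.325367i) = -0.363187+0.001004i

Re=-0.3632 Im=0.0010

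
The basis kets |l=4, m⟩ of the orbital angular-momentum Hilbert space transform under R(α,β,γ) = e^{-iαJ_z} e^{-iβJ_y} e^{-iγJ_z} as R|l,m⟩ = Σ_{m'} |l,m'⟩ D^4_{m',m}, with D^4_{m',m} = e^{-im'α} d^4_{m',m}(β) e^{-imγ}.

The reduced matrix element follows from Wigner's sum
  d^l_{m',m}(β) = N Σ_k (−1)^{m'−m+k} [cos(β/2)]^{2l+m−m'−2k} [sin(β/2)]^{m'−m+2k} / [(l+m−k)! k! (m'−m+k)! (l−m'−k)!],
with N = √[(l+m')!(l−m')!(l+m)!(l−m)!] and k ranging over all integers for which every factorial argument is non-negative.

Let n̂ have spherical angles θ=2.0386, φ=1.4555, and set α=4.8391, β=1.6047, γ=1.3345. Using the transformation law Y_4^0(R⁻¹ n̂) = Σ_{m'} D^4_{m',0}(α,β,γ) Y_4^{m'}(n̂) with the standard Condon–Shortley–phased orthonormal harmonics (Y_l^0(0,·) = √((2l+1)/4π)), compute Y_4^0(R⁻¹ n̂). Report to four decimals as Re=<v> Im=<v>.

Re=-0.0400 Im=0.0000

Need the full column D^4_{m',0} for m'=−4..4 at α=4.8391, β=1.6047, γ=1.3345.
cos(β/2)=0.695019, sin(β/2)=0.718991
d^4_{-4,0}: single k=4 term ⇒ +0.521712;  D = +0.456122+0.253249i
d^4_{-3,0}: k∈[3..4] ⇒ +0.713212 -0.763260 = -0.050048;  D = +0.018570-0.046476i
d^4_{-2,0}: k∈[2..4] ⇒ +0.552775 -1.577507 +0.633077 = -0.391655;  D = +0.379145+0.098195i
d^4_{-1,0}: k∈[1..4] ⇒ +0.251893 -1.617412 +1.730911 -0.308729 = +0.056662;  D = +0.007161-0.056208i
d^4_{0,0}: k∈[0..4] ⇒ +0.054447 -0.932282 +2.244832 -1.067715 +0.071415 = +0.370697;  D = +0.370697+0.000000i
d^4_{1,0}: k∈[0..3] ⇒ -0.251893 +1.617412 -1.730911 +0.308729 = -0.056662;  D = -0.007161-0.056208i
d^4_{2,0}: k∈[0..2] ⇒ +0.552775 -1.577507 +0.633077 = -0.391655;  D = +0.379145-0.098195i
d^4_{3,0}: k∈[0..1] ⇒ -0.713212 +0.763260 = +0.050048;  D = -0.018570-0.046476i
d^4_{4,0}: single k=0 term ⇒ +0.521712;  D = +0.456122-0.253249i
Y_4^{m'}(θ=2.0386,φ=1.4555) and Σ D·Y over m':
  (+0.4561+0.2532i)·(+0.2515+0.1250i)  (+0.0186-0.0465i)·(+0.1361-0.3776i)  (+0.3791+0.0982i)·(-0.1098-0.0258i)  (+0.0072-0.0562i)·(+0.0345-0.2982i)  (+0.3707+0.0000i)·(-0.1749+0.0000i)  (-0.0072-0.0562i)·(-0.0345-0.2982i)  (+0.3791-0.0982i)·(-0.1098+0.0258i)  (-0.0186-0.0465i)·(-0.1361-0.3776i)  (+0.4561-0.2532i)·(+0.2515-0.1250i)
Y_4^0(R⁻¹ n̂) = -0.039973+0.000000i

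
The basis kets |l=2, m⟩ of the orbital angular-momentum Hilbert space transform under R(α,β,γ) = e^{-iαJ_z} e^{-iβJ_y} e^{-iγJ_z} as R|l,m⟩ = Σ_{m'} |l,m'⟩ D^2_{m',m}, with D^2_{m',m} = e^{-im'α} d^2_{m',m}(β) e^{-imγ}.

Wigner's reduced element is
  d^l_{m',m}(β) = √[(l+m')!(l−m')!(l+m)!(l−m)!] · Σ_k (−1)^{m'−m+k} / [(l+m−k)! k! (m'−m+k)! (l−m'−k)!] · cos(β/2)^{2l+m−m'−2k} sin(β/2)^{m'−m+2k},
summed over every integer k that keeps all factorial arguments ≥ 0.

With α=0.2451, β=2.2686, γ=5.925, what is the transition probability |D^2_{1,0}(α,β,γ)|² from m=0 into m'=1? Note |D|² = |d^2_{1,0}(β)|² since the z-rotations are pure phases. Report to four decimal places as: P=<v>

P=0.3636

D^2_{1,0}(0.2451,2.2686,5.925) = e^{-i·1·0.2451}·d^2_{1,0}(2.2686)·e^{-i·0·5.925}. Compute d first:
With c≡cos(β/2)=0.422767 and s≡sin(β/2)=0.906238, N=[6·1·2·2]^{1/2}=4.898979
The bounds max(0,m−m')=0 and min(l+m,l−m')=1 give 2 terms
  k=0: (−1)^1·4.8990/(2)·0.4228^3·0.9062^1 = -0.167734
  k=1: (−1)^2·4.8990/(2)·0.4228^1·0.9062^3 = +0.770733
d^2_{1,0}(2.2686) = -0.167734 +0.770733 = +0.602999
|D^2_{1,0}|² = |d^2_{1,0}(β)|² = (+0.602999)² = 0.363608 (the z-rotation phases have unit modulus)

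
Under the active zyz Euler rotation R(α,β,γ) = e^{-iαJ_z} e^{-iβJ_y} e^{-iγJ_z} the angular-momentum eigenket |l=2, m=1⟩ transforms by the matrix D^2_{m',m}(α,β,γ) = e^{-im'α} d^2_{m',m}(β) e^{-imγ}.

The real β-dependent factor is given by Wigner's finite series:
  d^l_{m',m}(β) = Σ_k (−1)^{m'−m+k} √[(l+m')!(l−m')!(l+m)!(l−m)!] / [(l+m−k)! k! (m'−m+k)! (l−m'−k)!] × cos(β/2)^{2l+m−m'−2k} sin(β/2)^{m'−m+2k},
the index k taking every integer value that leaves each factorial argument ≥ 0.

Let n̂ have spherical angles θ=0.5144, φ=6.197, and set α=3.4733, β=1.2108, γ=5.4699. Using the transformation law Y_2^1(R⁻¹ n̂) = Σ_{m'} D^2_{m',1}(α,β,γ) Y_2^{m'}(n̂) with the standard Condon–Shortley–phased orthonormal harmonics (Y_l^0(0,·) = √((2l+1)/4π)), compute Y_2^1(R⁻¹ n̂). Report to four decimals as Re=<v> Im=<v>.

Re=-0.0718 Im=-0.0503

Need the full column D^2_{m',1} for m'=−2..2 at α=3.4733, β=1.2108, γ=5.4699.
cos(β/2)=0.822275, sin(β/2)=0.569091
d^2_{-2,1}: single k=3 term ⇒ +0.303104;  D = +0.028479+0.301763i
d^2_{-1,1}: k∈[2..3] ⇒ +0.656929 -0.104888 = +0.552041;  D = -0.228022-0.502747i
d^2_{0,1}: k∈[1..2] ⇒ +0.775011 -0.371225 = +0.403786;  D = +0.277447+0.293370i
d^2_{1,1}: k∈[0..1] ⇒ +0.457159 -0.656929 = -0.199770;  D = +0.177049+0.092529i
d^2_{2,1}: single k=0 term ⇒ -0.632794;  D = -0.625700-0.094483i
Y_2^{m'}(θ=0.5144,φ=6.197) and Σ D·Y over m':
  (+0.0285+0.3018i)·(+0.0921+0.0160i)  (-0.2280-0.5027i)·(+0.3297+0.0285i)  (+0.2774+0.2934i)·(+0.4017+0.0000i)  (+0.1770+0.0925i)·(-0.3297+0.0285i)  (-0.6257-0.0945i)·(+0.0921-0.0160i)
Y_2^1(R⁻¹ n̂) = -0.071773-0.050261i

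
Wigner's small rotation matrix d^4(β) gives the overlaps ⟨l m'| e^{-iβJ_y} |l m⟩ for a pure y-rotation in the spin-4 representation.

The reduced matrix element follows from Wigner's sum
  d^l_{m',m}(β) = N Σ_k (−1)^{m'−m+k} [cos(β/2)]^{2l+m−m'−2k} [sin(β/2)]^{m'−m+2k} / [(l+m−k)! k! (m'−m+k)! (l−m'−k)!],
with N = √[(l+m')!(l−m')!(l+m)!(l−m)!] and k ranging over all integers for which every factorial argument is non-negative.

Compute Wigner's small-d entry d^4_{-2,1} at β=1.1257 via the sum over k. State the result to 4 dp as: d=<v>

d^4_{-2,1}(β=1.1257) via Wigner's sum:
With c≡cos(β/2)=0.845738 and s≡sin(β/2)=0.533599, N=[2·720·120·6]^{1/2}=1018.233765
k: max(0,(1)−(-2))=3 … min(4+(1),4−(-2))=5
  k=3: (−1)^0·1018.2338/(72)·0.8457^5·0.5336^3 = +0.929690
  k=4: (−1)^1·1018.2338/(48)·0.8457^3·0.5336^5 = -0.555121
  k=5: (−1)^2·1018.2338/(240)·0.8457^1·0.5336^7 = +0.044195
d^4_{-2,1}(1.1257) = +0.929690 -0.555121 +0.044195 = +0.418764

d=0.4188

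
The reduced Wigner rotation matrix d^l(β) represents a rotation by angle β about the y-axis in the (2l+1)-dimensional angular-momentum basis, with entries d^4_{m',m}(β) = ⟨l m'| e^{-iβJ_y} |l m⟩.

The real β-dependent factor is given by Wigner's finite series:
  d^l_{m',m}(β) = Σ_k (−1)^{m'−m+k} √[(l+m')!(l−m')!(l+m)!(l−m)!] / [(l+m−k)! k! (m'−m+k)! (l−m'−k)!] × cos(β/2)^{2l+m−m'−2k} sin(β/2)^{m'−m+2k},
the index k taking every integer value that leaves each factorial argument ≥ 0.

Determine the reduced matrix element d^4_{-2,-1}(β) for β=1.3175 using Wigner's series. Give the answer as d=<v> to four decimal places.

d^4_{-2,-1}(β=1.3175) via Wigner's sum:
Half-angle: c=0.790758, s=0.612129. N=√(2·720·6·120)=1018.233765
k: max(0,(-1)−(-2))=1 … min(4+(-1),4−(-2))=3
  k=1: (−1)^0·1018.2338/(240)·0.7908^7·0.6121^1 = +0.502093
  k=2: (−1)^1·1018.2338/(48)·0.7908^5·0.6121^3 = -1.504364
  k=3: (−1)^2·1018.2338/(72)·0.7908^3·0.6121^5 = +0.600980
d^4_{-2,-1}(1.3175) = +0.502093 -1.504364 +0.600980 = -0.401290

d=-0.4013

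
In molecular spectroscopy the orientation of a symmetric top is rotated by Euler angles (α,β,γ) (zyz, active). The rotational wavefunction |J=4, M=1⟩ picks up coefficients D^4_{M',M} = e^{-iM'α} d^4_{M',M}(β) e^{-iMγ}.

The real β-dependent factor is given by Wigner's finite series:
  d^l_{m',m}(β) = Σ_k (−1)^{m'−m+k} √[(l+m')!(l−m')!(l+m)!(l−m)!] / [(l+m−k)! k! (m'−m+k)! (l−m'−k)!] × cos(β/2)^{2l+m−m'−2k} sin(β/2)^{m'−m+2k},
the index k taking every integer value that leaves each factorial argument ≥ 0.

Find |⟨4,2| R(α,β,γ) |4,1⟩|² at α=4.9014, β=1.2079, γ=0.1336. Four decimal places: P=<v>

Split into d^4_{2,1}(β=1.2079) × two z-phases.
c=cos(1.2079/2)=0.823099, s=sin(1.2079/2)=0.567898; N=√[720·2·120·6]=1018.233765
Admissible k: 0..2 (factorial args all ≥0)
  k=0: (−1)^1·1018.2338/(240)·0.8231^7·0.5679^1 = -0.616695
  k=1: (−1)^2·1018.2338/(48)·0.8231^5·0.5679^3 = +1.467836
  k=2: (−1)^3·1018.2338/(72)·0.8231^3·0.5679^5 = -0.465825
d^4_{2,1}(1.2079) = -0.616695 +1.467836 -0.465825 = +0.385315
|D^4_{2,1}|² = |d^4_{2,1}(β)|² = (+0.385315)² = 0.148468 (the z-rotation phases have unit modulus)

P=0.1485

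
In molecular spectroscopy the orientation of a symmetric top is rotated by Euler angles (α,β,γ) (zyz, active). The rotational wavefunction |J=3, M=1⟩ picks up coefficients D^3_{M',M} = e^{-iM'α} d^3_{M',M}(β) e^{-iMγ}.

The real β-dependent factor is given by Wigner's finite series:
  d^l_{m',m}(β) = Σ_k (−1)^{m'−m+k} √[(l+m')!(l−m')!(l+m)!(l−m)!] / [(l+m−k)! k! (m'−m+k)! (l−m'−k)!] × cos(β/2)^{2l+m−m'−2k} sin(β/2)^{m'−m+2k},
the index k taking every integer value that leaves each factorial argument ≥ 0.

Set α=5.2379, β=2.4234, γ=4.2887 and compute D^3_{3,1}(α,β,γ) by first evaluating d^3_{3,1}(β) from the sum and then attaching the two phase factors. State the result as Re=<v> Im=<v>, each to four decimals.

Re=0.0210 Im=-0.0473

First d^3_{3,1}(β=2.4234), then the phase factors e^{-i(3)α} and e^{-i(1)γ}:
With c≡cos(β/2)=0.351428 and s≡sin(β/2)=0.936215, N=[720·1·24·2]^{1/2}=185.903201
k∈{0} keeps every argument non-negative
  k=0: (−1)^2·185.9032/(48)·0.3514^4·0.9362^2 = +0.051778
d^3_{3,1}(2.4234) = +0.051778
D = (-0.999984+0.005737i)·(+0.051778)·(-0.411126+0.911579i) = +0.021016-0.047321i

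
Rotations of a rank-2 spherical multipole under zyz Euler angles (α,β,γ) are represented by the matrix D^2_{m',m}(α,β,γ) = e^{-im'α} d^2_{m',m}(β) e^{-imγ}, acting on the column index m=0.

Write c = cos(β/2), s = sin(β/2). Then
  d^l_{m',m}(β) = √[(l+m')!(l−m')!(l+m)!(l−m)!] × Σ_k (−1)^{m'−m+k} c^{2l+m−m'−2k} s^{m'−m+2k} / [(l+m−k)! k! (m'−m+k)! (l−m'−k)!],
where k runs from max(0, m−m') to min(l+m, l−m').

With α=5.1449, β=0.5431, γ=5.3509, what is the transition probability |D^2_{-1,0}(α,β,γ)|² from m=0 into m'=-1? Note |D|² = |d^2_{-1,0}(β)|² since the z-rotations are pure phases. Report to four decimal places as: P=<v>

Split into d^2_{-1,0}(β=0.5431) × two z-phases.
With c≡cos(β/2)=0.963356 and s≡sin(β/2)=0.268225, N=[1·6·2·2]^{1/2}=4.898979
Admissible k: 1..2 (factorial args all ≥0)
  k=1: (−1)^0·4.8990/(2)·0.9634^3·0.2682^1 = +0.587402
  k=2: (−1)^1·4.8990/(2)·0.9634^1·0.2682^3 = -0.045537
d^2_{-1,0}(0.5431) = +0.587402 -0.045537 = +0.541866
|D^2_{-1,0}|² = |d^2_{-1,0}(β)|² = (+0.541866)² = 0.293618 (the z-rotation phases have unit modulus)

P=0.2936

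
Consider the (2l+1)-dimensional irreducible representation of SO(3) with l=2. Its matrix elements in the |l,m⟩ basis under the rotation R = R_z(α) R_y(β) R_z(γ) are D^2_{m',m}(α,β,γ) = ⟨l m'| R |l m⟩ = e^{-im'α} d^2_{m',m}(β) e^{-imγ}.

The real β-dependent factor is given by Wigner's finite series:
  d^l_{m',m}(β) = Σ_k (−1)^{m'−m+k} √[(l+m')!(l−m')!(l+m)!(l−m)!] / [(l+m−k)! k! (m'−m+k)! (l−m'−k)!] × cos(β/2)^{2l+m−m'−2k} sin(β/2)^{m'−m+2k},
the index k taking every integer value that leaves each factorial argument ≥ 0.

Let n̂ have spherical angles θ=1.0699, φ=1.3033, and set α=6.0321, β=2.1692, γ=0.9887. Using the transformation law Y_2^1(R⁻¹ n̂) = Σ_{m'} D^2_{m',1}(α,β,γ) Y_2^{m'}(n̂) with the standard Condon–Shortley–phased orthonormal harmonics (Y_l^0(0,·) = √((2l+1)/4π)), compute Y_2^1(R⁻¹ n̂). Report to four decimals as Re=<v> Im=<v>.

Re=0.1019 Im=0.1639

Need the full column D^2_{m',1} for m'=−2..2 at α=6.0321, β=2.1692, γ=0.9887.
cos(β/2)=0.467266, sin(β/2)=0.884117
d^2_{-2,1}: single k=3 term ⇒ +0.645837;  D = +0.051564-0.643776i
d^2_{-1,1}: k∈[2..3] ⇒ +0.511999 -0.610996 = -0.098996;  D = -0.032174+0.093622i
d^2_{0,1}: k∈[1..2] ⇒ +0.220942 -0.790986 = -0.570044;  D = -0.313396+0.476164i
d^2_{1,1}: k∈[0..1] ⇒ +0.047671 -0.511999 = -0.464328;  D = -0.343637+0.312272i
d^2_{2,1}: single k=0 term ⇒ -0.180399;  D = -0.159465+0.084347i
Y_2^{m'}(θ=1.0699,φ=1.3033) and Σ D·Y over m':
  (+0.0516-0.6438i)·(-0.2557-0.1515i)  (-0.0322+0.0936i)·(+0.0860-0.3138i)  (-0.3134+0.4762i)·(-0.0972+0.0000i)  (-0.3436+0.3123i)·(-0.0860-0.3138i)  (-0.1595+0.0843i)·(-0.2557+0.1515i)
Y_2^1(R⁻¹ n̂) = +0.101898+0.163909i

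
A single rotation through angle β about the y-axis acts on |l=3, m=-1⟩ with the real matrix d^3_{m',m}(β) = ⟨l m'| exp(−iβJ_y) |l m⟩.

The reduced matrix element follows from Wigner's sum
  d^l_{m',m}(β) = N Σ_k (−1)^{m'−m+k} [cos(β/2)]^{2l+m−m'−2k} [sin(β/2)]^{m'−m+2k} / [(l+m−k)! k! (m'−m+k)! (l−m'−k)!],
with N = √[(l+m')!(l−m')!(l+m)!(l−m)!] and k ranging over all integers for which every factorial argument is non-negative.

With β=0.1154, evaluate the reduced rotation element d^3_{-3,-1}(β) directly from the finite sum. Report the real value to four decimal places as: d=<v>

d^3_{-3,-1}(β=0.1154) via Wigner's sum:
Half-angle: c=0.998336, s=0.057668. N=√(1·720·2·24)=185.903201
Admissible k: 2..2 (factorial args all ≥0)
  k=2: (−1)^0·185.9032/(48)·0.9983^4·0.0577^2 = +0.012794
d^3_{-3,-1}(0.1154) = +0.012794

d=0.0128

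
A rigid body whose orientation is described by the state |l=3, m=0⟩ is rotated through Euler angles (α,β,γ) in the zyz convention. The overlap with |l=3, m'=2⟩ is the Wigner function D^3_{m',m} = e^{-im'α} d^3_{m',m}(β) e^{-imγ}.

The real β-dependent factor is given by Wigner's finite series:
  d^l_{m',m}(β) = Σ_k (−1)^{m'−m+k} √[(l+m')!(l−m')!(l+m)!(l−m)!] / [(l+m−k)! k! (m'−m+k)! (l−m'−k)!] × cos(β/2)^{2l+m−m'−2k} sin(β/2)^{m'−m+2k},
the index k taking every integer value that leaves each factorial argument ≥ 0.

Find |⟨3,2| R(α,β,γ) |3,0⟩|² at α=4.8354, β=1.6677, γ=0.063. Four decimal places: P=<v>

P=0.0172

Split into d^3_{2,0}(β=1.6677) × two z-phases.
c=cos(1.6677/2)=0.672030, s=sin(1.6677/2)=0.740524; N=√[120·1·6·6]=65.726707
k∈{0,1} keeps every argument non-negative
  k=0: (−1)^2·65.7267/(12)·0.6720^4·0.7405^2 = +0.612623
  k=1: (−1)^3·65.7267/(12)·0.6720^2·0.7405^4 = -0.743866
d^3_{2,0}(1.6677) = +0.612623 -0.743866 = -0.131243
|D^3_{2,0}|² = |d^3_{2,0}(β)|² = (-0.131243)² = 0.017225 (the z-rotation phases have unit modulus)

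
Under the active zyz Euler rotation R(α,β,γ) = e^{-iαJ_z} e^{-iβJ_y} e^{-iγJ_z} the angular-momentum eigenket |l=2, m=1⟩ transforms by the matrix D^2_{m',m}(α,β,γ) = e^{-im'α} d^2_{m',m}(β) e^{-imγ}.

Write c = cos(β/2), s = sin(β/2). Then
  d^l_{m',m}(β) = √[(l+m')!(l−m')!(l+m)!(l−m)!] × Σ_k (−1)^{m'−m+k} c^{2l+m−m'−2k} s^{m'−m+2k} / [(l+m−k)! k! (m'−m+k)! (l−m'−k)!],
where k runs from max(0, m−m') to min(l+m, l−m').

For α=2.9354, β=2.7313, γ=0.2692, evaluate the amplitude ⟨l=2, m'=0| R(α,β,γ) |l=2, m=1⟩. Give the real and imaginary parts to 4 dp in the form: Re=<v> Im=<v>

Split into d^2_{0,1}(β=2.7313) × two z-phases.
With c≡cos(β/2)=0.203710 and s≡sin(β/2)=0.979031, N=[2·2·6·1]^{1/2}=4.898979
Admissible k: 1..2 (factorial args all ≥0)
  k=1: (−1)^0·4.8990/(2)·0.2037^3·0.9790^1 = +0.020273
  k=2: (−1)^1·4.8990/(2)·0.2037^1·0.9790^3 = -0.468251
d^2_{0,1}(2.7313) = +0.020273 -0.468251 = -0.447978
D = (+1.000000+0.000000i)·(-0.447978)·(+0.963984-0.265960i) = -0.431844+0.119144i

Re=-0.4318 Im=0.1191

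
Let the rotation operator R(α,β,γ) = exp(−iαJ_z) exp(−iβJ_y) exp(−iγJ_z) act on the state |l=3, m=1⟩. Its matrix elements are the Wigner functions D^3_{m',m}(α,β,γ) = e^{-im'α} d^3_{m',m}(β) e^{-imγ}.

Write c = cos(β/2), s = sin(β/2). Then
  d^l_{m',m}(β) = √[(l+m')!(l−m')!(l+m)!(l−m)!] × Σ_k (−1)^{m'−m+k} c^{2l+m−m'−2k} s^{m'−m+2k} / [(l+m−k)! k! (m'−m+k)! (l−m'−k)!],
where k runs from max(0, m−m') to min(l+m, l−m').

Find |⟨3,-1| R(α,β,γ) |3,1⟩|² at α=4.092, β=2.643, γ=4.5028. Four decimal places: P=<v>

P=0.1761

First d^3_{-1,1}(β=2.643), then the phase factors e^{-i(-1)α} and e^{-i(1)γ}:
Half-angle: c=0.246722, s=0.969086. N=√(2·24·24·2)=48.000000
Admissible k: 2..4 (factorial args all ≥0)
  k=2: (−1)^0·48.0000/(8)·0.2467^4·0.9691^2 = +0.020879
  k=3: (−1)^1·48.0000/(6)·0.2467^2·0.9691^4 = -0.429493
  k=4: (−1)^2·48.0000/(48)·0.2467^0·0.9691^6 = +0.828275
d^3_{-1,1}(2.643) = +0.020879 -0.429493 +0.828275 = +0.419661
|D^3_{-1,1}|² = |d^3_{-1,1}(β)|² = (+0.419661)² = 0.176116 (the z-rotation phases have unit modulus)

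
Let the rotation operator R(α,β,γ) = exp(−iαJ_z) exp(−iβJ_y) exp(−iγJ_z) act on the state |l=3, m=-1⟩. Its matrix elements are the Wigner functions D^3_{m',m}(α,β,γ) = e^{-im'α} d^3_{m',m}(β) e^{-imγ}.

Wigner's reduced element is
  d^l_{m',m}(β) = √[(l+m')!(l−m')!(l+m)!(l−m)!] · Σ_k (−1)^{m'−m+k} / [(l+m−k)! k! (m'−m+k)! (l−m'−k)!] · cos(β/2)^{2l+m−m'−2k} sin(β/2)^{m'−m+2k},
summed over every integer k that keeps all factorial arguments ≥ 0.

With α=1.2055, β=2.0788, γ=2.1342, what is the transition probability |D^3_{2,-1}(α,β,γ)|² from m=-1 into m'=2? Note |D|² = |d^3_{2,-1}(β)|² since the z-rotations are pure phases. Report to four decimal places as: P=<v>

P=0.0556

Split into d^3_{2,-1}(β=2.0788) × two z-phases.
c=cos(2.0788/2)=0.506738, s=sin(2.0788/2)=0.862100; N=√[120·1·2·24]=75.894664
The bounds max(0,m−m')=0 and min(l+m,l−m')=1 give 2 terms
  k=0: (−1)^3·75.8947/(12)·0.5067^3·0.8621^3 = -0.527294
  k=1: (−1)^4·75.8947/(24)·0.5067^1·0.8621^5 = +0.763084
d^3_{2,-1}(2.0788) = -0.527294 +0.763084 = +0.235790
|D^3_{2,-1}|² = |d^3_{2,-1}(β)|² = (+0.235790)² = 0.055597 (the z-rotation phases have unit modulus)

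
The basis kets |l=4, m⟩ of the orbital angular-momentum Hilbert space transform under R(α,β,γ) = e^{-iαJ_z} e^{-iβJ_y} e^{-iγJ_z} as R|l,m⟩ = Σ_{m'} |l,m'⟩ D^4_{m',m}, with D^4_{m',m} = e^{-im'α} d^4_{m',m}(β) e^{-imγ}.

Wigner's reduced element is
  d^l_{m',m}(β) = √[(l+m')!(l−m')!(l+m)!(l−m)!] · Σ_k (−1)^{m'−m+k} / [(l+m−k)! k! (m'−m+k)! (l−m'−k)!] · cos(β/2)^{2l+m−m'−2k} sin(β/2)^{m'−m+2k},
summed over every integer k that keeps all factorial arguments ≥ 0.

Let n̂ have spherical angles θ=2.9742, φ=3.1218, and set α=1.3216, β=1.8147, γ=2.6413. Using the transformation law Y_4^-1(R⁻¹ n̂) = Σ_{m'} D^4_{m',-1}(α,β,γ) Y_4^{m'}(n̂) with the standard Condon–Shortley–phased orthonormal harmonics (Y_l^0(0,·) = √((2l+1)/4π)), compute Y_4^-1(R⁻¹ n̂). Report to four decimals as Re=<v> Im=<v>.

Need the full column D^4_{m',-1} for m'=−4..4 at α=1.3216, β=1.8147, γ=2.6413.
cos(β/2)=0.615836, sin(β/2)=0.787875
d^4_{-4,-1}: single k=3 term ⇒ +0.324183;  D = -0.023877+0.323302i
d^4_{-3,-1}: k∈[2..3] ⇒ +0.268766 -0.733174 = -0.464408;  D = -0.440405-0.147372i
d^4_{-2,-1}: k∈[1..3] ⇒ +0.112292 -0.918971 +1.002756 = +0.196076;  D = +0.106157-0.164853i
d^4_{-1,-1}: k∈[0..3] ⇒ +0.020688 -0.507920 +1.662682 -0.907136 = +0.268315;  D = -0.182793-0.196416i
d^4_{0,-1}: k∈[0..3] ⇒ -0.118366 +1.162417 -1.902595 +0.519014 = -0.339529;  D = +0.297917-0.162866i
d^4_{1,-1}: k∈[0..3] ⇒ +0.338613 -1.662682 +1.360703 -0.148476 = -0.111842;  D = -0.027789-0.108334i
d^4_{2,-1}: k∈[0..2] ⇒ -0.612648 +1.504133 -0.492380 = +0.399105;  D = +0.399105-0.000758i
d^4_{3,-1}: k∈[0..1] ⇒ +0.733174 -0.720017 = +0.013157;  D = +0.003221-0.012757i
d^4_{4,-1}: single k=0 term ⇒ -0.530608;  D = +0.466542+0.252752i
Y_4^{m'}(θ=2.9742,φ=3.1218) and Σ D·Y over m':
  (-0.0239+0.3233i)·(+0.0003+0.0000i)  (-0.4404-0.1474i)·(+0.0057+0.0003i)  (+0.1062-0.1649i)·(+0.0539+0.0021i)  (-0.1828-0.1964i)·(+0.2957+0.0059i)  (+0.2979-0.1629i)·(+0.7317+0.0000i)  (-0.0278-0.1083i)·(-0.2957+0.0059i)  (+0.3991-0.0008i)·(+0.0539-0.0021i)  (+0.0032-0.0128i)·(-0.0057+0.0003i)  (+0.4665+0.2528i)·(+0.0003-0.0000i)
Y_4^-1(R⁻¹ n̂) = +0.199168-0.156725i

Re=0.1992 Im=-0.1567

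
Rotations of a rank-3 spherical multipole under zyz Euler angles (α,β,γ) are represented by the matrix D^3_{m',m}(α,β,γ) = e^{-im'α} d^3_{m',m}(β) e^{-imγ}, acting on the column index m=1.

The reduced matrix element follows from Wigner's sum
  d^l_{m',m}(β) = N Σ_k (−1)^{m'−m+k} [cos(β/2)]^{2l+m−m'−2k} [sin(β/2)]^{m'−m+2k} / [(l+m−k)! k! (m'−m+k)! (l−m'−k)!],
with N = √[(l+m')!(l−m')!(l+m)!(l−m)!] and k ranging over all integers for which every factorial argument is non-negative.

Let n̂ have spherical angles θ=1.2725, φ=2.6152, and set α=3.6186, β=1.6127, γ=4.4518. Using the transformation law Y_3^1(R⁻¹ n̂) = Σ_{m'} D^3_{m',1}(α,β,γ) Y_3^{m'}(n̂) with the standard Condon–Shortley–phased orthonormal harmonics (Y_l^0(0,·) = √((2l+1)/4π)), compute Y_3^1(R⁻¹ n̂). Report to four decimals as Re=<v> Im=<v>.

Re=-0.0708 Im=0.0080

Need the full column D^3_{m',1} for m'=−3..3 at α=3.6186, β=1.6127, γ=4.4518.
cos(β/2)=0.692137, sin(β/2)=0.721766
d^3_{-3,1}: single k=4 term ⇒ +0.503518;  D = +0.499848+0.060685i
d^3_{-2,1}: k∈[3..4] ⇒ +0.788489 -0.428720 = +0.359770;  D = -0.337187+0.125455i
d^3_{-1,1}: k∈[2..4] ⇒ +0.717320 -1.040063 +0.141377 = -0.181366;  D = -0.121971+0.134227i
d^3_{0,1}: k∈[1..3] ⇒ +0.397145 -1.295620 +0.469639 = -0.428836;  D = +0.110490-0.414358i
d^3_{1,1}: k∈[0..2] ⇒ +0.109940 -0.956427 +0.780047 = -0.066440;  D = +0.014267+0.064890i
d^3_{2,1}: k∈[0..1] ⇒ -0.362542 +0.788489 = +0.425947;  D = +0.272255+0.327580i
d^3_{3,1}: single k=0 term ⇒ +0.463028;  D = -0.426412-0.180467i
Y_3^{m'}(θ=1.2725,φ=2.6152) and Σ D·Y over m':
  (+0.4998+0.0607i)·(+0.0031-0.3643i)  (-0.3372+0.1255i)·(+0.1359+0.2384i)  (-0.1220+0.1342i)·(+0.1517+0.0882i)  (+0.1105-0.4144i)·(-0.2817+0.0000i)  (+0.0143+0.0649i)·(-0.1517+0.0882i)  (+0.2723+0.3276i)·(+0.1359-0.2384i)  (-0.4264-0.1805i)·(-0.0031-0.3643i)
Y_3^1(R⁻¹ n̂) = -0.070797+0.007971i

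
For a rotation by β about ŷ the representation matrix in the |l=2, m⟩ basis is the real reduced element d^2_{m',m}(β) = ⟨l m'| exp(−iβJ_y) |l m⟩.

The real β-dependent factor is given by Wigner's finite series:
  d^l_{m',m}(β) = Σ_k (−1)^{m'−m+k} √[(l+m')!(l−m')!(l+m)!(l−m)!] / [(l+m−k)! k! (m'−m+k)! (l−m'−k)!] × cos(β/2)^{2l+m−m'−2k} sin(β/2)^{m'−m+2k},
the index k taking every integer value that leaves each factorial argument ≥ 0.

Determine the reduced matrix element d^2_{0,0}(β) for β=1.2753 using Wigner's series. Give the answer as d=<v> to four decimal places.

d^2_{0,0}(β=1.2753) via Wigner's sum:
Half-angle: c=0.803497, s=0.595309. N=√(2·2·2·2)=4.000000
k: max(0,(0)−(0))=0 … min(2+(0),2−(0))=2
  k=0: (−1)^0·4.0000/(4)·0.8035^4·0.5953^0 = +0.416809
  k=1: (−1)^1·4.0000/(1)·0.8035^2·0.5953^2 = -0.915194
  k=2: (−1)^2·4.0000/(4)·0.8035^0·0.5953^4 = +0.125594
d^2_{0,0}(1.2753) = +0.416809 -0.915194 +0.125594 = -0.372791

d=-0.3728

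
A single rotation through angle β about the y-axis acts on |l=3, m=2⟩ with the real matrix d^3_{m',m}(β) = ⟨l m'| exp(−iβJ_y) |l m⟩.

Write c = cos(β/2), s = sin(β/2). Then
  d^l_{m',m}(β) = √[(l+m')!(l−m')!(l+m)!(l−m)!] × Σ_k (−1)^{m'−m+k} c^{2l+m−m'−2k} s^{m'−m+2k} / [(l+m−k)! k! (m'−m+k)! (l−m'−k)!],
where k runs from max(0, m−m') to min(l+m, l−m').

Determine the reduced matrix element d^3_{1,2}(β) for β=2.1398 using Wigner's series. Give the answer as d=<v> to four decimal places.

d^3_{1,2}(β=2.1398) via Wigner's sum:
Half-angle: c=0.480212, s=0.877152. N=√(24·2·120·1)=75.894664
k: max(0,(2)−(1))=1 … min(3+(2),3−(1))=2
  k=1: (−1)^0·75.8947/(24)·0.4802^5·0.8772^1 = +0.070834
  k=2: (−1)^1·75.8947/(12)·0.4802^3·0.8772^3 = -0.472666
d^3_{1,2}(2.1398) = +0.070834 -0.472666 = -0.401832

d=-0.4018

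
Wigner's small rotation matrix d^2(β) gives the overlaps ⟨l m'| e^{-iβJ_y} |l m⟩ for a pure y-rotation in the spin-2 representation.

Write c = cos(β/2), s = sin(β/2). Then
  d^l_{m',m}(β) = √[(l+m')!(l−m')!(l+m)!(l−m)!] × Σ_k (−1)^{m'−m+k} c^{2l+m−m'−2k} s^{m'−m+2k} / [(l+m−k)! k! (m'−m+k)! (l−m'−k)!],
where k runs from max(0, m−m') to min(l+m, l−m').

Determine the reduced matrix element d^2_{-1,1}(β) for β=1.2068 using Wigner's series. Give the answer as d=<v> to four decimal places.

d^2_{-1,1}(β=1.2068) via Wigner's sum:
With c≡cos(β/2)=0.823411 and s≡sin(β/2)=0.567445, N=[1·6·6·1]^{1/2}=6.000000
k∈{2,3} keeps every argument non-negative
  k=2: (−1)^0·6.0000/(2)·0.8234^2·0.5674^2 = +0.654942
  k=3: (−1)^1·6.0000/(6)·0.8234^0·0.5674^4 = -0.103680
d^2_{-1,1}(1.2068) = +0.654942 -0.103680 = +0.551262

d=0.5513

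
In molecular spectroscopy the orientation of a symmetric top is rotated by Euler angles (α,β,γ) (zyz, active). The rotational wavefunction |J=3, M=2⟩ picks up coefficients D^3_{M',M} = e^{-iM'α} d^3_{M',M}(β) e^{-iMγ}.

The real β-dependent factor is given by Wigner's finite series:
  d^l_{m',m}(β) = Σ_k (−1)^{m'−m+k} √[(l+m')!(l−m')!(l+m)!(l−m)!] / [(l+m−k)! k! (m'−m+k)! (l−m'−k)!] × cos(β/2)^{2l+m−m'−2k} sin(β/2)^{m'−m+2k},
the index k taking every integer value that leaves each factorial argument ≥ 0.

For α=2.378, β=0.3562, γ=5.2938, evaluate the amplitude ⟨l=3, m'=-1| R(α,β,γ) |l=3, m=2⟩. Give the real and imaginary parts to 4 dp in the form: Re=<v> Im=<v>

First d^3_{-1,2}(β=0.3562), then the phase factors e^{-i(-1)α} and e^{-i(2)γ}:
Half-angle: c=0.984182, s=0.177160. N=√(2·24·120·1)=75.894664
k∈{3,4} keeps every argument non-negative
  k=3: (−1)^0·75.8947/(12)·0.9842^3·0.1772^3 = +0.033524
  k=4: (−1)^1·75.8947/(24)·0.9842^1·0.1772^5 = -0.000543
d^3_{-1,2}(0.3562) = +0.033524 -0.000543 = +0.032981
Attach z-rotation phases: D = e^{-i(-1)(2.378)}·(+0.032981)·e^{-i(2)(5.2938)} = -0.011483-0.030917i

Re=-0.0115 Im=-0.0309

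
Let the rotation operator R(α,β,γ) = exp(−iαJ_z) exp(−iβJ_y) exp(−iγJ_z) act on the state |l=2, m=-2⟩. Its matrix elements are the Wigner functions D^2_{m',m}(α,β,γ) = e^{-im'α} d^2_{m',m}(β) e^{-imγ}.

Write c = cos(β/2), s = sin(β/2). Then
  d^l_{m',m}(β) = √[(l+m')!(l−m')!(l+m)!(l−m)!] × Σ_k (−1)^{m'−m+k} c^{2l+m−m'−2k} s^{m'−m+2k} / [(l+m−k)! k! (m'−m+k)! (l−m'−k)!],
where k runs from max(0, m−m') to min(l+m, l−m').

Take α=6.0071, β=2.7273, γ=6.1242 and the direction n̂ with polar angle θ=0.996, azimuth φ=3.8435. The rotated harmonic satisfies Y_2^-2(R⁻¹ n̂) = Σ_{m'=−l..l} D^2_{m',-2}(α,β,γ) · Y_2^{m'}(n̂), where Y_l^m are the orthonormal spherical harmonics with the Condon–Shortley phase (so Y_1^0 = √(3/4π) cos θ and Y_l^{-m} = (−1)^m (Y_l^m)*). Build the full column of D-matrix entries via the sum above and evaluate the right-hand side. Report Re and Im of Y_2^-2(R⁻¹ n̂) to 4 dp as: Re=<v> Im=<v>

Need the full column D^2_{m',-2} for m'=−2..2 at α=6.0071, β=2.7273, γ=6.1242.
cos(β/2)=0.205668, sin(β/2)=0.978622
d^2_{-2,-2}: single k=0 term ⇒ +0.001789;  D = +0.001154-0.001368i
d^2_{-1,-2}: single k=0 term ⇒ -0.017027;  D = -0.014110+0.009531i
d^2_{0,-2}: single k=0 term ⇒ +0.099229;  D = +0.094255-0.031023i
d^2_{1,-2}: single k=0 term ⇒ -0.385515;  D = -0.385177+0.016143i
d^2_{2,-2}: single k=0 term ⇒ +0.917191;  D = +0.892152+0.212848i
Y_2^{m'}(θ=0.996,φ=3.8435) and Σ D·Y over m':
  (+0.0012-0.0014i)·(+0.0452-0.2683i)  (-0.0141+0.0095i)·(-0.2692+0.2276i)  (+0.0943-0.0310i)·(-0.0357+0.0000i)  (-0.3852+0.0161i)·(+0.2692+0.2276i)  (+0.8922+0.2128i)·(+0.0452+0.2683i)
Y_2^-2(R⁻¹ n̂) = -0.126174+0.160642i

Re=-0.1262 Im=0.1606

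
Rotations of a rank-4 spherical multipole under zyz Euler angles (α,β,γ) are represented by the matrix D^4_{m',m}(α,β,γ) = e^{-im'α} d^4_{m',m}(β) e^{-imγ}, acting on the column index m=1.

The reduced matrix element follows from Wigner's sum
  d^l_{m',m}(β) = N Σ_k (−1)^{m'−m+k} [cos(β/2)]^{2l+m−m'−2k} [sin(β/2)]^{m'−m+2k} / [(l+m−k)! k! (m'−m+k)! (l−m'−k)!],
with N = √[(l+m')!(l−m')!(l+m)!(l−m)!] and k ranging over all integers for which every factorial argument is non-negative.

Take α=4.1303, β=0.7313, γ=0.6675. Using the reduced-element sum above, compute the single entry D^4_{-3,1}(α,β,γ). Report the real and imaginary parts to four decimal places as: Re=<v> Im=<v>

D^4_{-3,1}(4.1303,0.7313,0.6675) = e^{-i·-3·4.1303}·d^4_{-3,1}(0.7313)·e^{-i·1·0.6675}. Compute d first:
With c≡cos(β/2)=0.933892 and s≡sin(β/2)=0.357556, N=[1·5040·120·6]^{1/2}=1904.940944
k: max(0,(1)−(-3))=4 … min(4+(1),4−(-3))=5
  k=4: (−1)^0·1904.9409/(144)·0.9339^4·0.3576^4 = +0.164469
  k=5: (−1)^1·1904.9409/(240)·0.9339^2·0.3576^6 = -0.014465
d^4_{-3,1}(0.7313) = +0.164469 -0.014465 = +0.150003
Attach z-rotation phases: D = e^{-i(-3)(4.1303)}·(+0.150003)·e^{-i(1)(0.6675)} = +0.099789-0.111996i

Re=0.0998 Im=-0.1120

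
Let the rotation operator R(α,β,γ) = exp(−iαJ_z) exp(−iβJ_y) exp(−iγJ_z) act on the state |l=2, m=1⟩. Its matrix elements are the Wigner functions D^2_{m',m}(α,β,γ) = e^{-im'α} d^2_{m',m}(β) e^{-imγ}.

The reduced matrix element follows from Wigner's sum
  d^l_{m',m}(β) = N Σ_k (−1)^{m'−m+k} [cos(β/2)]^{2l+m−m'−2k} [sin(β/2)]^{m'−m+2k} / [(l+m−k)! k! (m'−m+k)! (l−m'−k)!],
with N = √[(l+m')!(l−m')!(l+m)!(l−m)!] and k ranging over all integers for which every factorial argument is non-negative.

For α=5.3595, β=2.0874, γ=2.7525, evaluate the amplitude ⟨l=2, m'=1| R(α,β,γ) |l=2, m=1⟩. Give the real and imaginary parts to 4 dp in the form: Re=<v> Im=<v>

Re=0.1283 Im=0.4863

D^2_{1,1}(5.3595,2.0874,2.7525) = e^{-i·1·5.3595}·d^2_{1,1}(2.0874)·e^{-i·1·2.7525}. Compute d first:
c=cos(2.0874/2)=0.503026, s=sin(2.0874/2)=0.864271; N=√[6·1·6·1]=6.000000
The bounds max(0,m−m')=0 and min(l+m,l−m')=1 give 2 terms
  k=0: (−1)^0·6.0000/(6)·0.5030^4·0.8643^0 = +0.064027
  k=1: (−1)^1·6.0000/(2)·0.5030^2·0.8643^2 = -0.567025
d^2_{1,1}(2.0874) = +0.064027 -0.567025 = -0.502998
D = (+0.602884+0.797829i)·(-0.502998)·(-0.925254-0.379349i) = +0.128348+0.486348i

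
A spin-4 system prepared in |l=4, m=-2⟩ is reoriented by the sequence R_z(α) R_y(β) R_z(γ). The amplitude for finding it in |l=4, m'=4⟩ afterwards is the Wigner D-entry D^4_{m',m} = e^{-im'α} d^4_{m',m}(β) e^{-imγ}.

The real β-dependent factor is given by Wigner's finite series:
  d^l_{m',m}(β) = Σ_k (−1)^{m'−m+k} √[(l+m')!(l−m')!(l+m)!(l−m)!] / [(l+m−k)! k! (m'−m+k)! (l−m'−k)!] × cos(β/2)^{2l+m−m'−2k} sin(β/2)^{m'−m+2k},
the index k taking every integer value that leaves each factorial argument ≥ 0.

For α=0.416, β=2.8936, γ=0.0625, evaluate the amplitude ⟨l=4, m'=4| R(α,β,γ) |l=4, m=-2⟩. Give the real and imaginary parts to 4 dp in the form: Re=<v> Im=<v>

Split into d^4_{4,-2}(β=2.8936) × two z-phases.
With c≡cos(β/2)=0.123679 and s≡sin(β/2)=0.992322, N=[40320·1·2·720]^{1/2}=7619.763776
k∈{0} keeps every argument non-negative
  k=0: (−1)^6·7619.7638/(1440)·0.1237^2·0.9923^6 = +0.077283
d^4_{4,-2}(2.8936) = +0.077283
Attach z-rotation phases: D = e^{-i(4)(0.416)}·(+0.077283)·e^{-i(-2)(0.0625)} = +0.002457-0.077244i

Re=0.0025 Im=-0.0772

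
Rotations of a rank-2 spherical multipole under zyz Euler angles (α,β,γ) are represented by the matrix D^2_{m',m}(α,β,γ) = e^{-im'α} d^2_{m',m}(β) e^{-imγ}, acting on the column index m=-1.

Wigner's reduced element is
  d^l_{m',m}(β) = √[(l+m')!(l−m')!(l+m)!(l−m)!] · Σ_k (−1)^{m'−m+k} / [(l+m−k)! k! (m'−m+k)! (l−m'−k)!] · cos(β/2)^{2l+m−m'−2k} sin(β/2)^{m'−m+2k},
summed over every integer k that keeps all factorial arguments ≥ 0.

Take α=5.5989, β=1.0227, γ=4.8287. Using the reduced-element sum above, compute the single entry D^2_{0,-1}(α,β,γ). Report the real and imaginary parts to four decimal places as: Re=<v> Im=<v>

First d^2_{0,-1}(β=1.0227), then the phase factors e^{-i(0)α} and e^{-i(-1)γ}:
Half-angle: c=0.872085, s=0.489355. N=√(2·2·1·6)=4.898979
k: max(0,(-1)−(0))=0 … min(2+(-1),2−(0))=1
  k=0: (−1)^1·4.8990/(2)·0.8721^3·0.4894^1 = -0.795016
  k=1: (−1)^2·4.8990/(2)·0.8721^1·0.4894^3 = +0.250326
d^2_{0,-1}(1.0227) = -0.795016 +0.250326 = -0.544689
Phases: e^{-i·(0)·5.5989}=+1.000000+0.000000i, e^{-i·(-1)·4.8287}=+0.116049-0.993243i ⇒ D=-0.063211+0.541009i

Re=-0.0632 Im=0.5410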